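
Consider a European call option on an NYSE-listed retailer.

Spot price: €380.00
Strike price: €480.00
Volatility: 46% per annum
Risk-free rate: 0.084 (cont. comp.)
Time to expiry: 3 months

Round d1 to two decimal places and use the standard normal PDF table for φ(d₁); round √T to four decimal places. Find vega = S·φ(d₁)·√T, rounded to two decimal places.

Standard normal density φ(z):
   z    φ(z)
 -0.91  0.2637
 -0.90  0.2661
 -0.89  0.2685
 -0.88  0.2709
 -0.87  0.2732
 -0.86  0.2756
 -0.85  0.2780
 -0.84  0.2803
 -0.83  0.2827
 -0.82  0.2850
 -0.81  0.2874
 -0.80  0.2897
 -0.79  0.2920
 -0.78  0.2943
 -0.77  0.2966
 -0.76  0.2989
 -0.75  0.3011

σ√T = 0.46 × 0.5000 = 0.2300
d₁ = [ln(380/480) + (0.084 + 0.46²/2)·0.25] / 0.2300 = [-0.2336 + 0.0475] / 0.2300 = -0.8094 which rounds to -0.81
√T = √0.25 = 0.5000
φ(d₁) = φ(-0.81) = 0.2874
vega = S·φ(d₁)·√T = 380·0.2874·0.5000 = 54.6060

54.61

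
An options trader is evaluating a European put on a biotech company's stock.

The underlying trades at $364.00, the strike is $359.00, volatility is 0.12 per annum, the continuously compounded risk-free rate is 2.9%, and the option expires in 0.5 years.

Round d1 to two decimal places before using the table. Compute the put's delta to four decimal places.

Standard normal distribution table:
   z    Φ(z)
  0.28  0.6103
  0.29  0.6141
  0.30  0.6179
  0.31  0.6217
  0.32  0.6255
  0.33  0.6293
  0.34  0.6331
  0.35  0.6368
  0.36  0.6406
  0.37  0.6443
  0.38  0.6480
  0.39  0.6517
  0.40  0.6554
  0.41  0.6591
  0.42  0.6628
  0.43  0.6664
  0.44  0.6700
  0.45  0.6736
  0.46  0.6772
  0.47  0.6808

T = 0.5;  σ√T = 0.0849
d₁ = [ln(364/359) + (0.029 + 0.12²/2)·0.5] / 0.0849 = [0.0138 + 0.0181] / 0.0849 = 0.3763 → 0.38
N(d₁) = N(0.38) = 0.6480
Δ_put = N(d₁) − 1 = 0.6480 − 1 = -0.3520

-0.3520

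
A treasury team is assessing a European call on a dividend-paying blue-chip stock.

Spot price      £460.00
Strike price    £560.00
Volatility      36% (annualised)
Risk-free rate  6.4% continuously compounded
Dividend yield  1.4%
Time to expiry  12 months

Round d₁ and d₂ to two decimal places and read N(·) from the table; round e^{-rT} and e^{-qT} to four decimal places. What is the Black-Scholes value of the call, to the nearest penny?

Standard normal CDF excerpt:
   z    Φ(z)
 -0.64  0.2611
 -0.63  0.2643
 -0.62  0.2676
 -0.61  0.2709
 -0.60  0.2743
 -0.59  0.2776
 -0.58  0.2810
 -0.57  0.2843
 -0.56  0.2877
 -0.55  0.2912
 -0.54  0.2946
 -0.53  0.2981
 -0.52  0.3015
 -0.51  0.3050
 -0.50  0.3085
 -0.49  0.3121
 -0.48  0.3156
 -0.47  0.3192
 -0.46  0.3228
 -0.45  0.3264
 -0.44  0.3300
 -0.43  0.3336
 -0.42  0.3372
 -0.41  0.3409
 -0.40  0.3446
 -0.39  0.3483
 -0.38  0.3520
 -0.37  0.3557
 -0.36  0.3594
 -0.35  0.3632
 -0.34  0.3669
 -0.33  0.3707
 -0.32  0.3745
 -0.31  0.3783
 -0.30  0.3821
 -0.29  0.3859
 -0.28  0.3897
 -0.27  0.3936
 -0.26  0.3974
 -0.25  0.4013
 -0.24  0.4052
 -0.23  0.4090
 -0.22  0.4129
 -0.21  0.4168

£39.71

T = 1;  σ√T = 0.3600
ln(S/K) + (r − q + σ²/2)T = ln(460/560) + (0.064 − 0.014 + 0.36²/2)·1 = -0.1967 + 0.1148 = -0.0819
d₁ = -0.0819 / 0.3600 = -0.2275 which rounds to -0.23
d₂ = d₁ − σ√T = -0.2275 − 0.3600 = -0.5875 which rounds to -0.59
e^(−qT) = e^(−0.014·1) = 0.9861;  e^(−rT) = e^(−0.064·1) = 0.9380
C = 460·0.9861·N(-0.23) − 560·0.9380·N(-0.59) = 460·0.9861·0.4090 − 560·0.9380·0.2776 = 185.5249 − 145.8177 = 39.7071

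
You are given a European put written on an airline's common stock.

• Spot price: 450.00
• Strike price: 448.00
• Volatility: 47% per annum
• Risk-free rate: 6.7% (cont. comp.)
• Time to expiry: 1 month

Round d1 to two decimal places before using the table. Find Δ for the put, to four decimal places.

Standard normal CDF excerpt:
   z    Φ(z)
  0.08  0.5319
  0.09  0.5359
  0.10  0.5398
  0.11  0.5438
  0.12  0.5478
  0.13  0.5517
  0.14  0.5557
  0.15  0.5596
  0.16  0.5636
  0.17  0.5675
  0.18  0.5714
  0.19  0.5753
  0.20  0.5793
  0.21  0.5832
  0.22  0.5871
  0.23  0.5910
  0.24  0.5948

-0.4443

σ√T = 0.47 × 0.2887 = 0.1357
d₁ = [ln(450/448) + (0.067 + ½·0.47²)·0.08333] / (σ√T) = (0.0045 + 0.0148) / 0.1357 = 0.1418 which rounds to 0.14
N(d₁) = N(0.14) = 0.5557
Δ_put = N(d₁) − 1 = 0.5557 − 1 = -0.4443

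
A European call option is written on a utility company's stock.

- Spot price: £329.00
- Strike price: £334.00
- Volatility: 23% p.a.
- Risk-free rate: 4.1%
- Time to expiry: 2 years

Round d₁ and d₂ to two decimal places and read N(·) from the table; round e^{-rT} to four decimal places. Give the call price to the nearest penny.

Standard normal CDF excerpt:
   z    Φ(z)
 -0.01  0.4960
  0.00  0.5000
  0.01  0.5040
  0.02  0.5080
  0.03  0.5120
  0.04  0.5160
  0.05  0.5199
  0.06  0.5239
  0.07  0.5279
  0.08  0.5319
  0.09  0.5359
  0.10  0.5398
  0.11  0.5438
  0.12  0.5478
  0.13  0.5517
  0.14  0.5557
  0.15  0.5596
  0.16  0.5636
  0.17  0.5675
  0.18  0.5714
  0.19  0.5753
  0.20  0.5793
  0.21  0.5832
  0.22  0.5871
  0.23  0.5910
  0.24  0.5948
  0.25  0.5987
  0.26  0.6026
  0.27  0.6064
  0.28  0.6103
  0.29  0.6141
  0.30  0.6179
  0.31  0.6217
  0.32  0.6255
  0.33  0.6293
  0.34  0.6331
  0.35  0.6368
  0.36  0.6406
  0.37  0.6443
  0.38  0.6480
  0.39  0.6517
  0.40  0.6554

T = 2;  σ√T = 0.3253
d₁ = [ln(329/334) + (0.041 + 0.23²/2)·2] / 0.3253 = [-0.0151 + 0.1349] / 0.3253 = 0.3684 ⇒ 0.37
d₂ = d₁ − σ√T = 0.3684 − 0.3253 = 0.0431 ⇒ 0.04
exp(−rT) = exp(−0.041·2) = 0.9213
C = 329·N(0.37) − 334·0.9213·N(0.04) = 329·0.6443 − 334·0.9213·0.5160 = 211.9747 − 158.7805 = 53.1942

£53.19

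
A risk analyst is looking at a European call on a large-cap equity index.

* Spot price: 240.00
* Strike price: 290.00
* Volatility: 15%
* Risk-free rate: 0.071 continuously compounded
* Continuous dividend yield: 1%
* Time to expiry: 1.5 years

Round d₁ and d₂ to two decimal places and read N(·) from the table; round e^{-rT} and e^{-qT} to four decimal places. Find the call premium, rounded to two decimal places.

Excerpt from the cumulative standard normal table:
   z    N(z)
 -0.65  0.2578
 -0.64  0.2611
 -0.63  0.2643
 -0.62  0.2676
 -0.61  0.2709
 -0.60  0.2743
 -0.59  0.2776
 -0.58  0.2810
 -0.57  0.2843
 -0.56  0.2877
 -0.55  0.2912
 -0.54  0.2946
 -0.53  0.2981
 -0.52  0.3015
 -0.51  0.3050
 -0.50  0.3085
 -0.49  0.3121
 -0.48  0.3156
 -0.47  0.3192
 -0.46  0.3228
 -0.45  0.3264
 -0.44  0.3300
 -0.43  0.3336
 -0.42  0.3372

σ√T = 0.15 × 1.2247 = 0.1837
ln(S/K) + (r − q + σ²/2)T = ln(240/290) + (0.071 − 0.01 + 0.15²/2)·1.5 = -0.1892 + 0.1084 = -0.0809
d₁ = -0.0809 / 0.1837 = -0.4402 ⇒ -0.44
d₂ = d₁ − σ√T = -0.4402 − 0.1837 = -0.6239 ⇒ -0.62
e^(−qT) = e^(−0.01·1.5) = 0.9851;  e^(−rT) = e^(−0.071·1.5) = 0.8990
N(d₁) = N(-0.44) = 0.3300;  N(d₂) = N(-0.62) = 0.2676
C = 240·0.9851·0.3300 − 290·0.8990·0.2676 = 78.0199 − 69.7660 = 8.2539

8.25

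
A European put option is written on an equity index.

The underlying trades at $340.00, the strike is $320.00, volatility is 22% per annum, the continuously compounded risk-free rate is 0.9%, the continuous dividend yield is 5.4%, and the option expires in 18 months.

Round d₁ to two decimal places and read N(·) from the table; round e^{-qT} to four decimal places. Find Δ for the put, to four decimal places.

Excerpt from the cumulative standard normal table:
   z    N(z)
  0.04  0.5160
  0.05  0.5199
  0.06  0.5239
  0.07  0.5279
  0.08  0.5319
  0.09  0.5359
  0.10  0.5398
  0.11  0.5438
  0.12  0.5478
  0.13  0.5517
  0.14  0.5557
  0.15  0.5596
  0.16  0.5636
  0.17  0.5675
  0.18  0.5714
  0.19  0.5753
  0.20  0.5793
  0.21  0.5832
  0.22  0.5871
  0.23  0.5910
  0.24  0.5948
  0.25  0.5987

-0.4207

σ√T = 0.22·√1.5 = 0.2694
d₁ = [ln(340/320) + (0.009 − 0.054 + 0.22²/2)·1.5] / 0.2694 = [0.0606 − 0.0312] / 0.2694 = 0.1092 ≈ 0.11
N(d₁) = N(0.11) = 0.5438
Δ_put = exp(−qT)·(N(d₁) − 1) = 0.9222·(0.5438 − 1) = -0.4207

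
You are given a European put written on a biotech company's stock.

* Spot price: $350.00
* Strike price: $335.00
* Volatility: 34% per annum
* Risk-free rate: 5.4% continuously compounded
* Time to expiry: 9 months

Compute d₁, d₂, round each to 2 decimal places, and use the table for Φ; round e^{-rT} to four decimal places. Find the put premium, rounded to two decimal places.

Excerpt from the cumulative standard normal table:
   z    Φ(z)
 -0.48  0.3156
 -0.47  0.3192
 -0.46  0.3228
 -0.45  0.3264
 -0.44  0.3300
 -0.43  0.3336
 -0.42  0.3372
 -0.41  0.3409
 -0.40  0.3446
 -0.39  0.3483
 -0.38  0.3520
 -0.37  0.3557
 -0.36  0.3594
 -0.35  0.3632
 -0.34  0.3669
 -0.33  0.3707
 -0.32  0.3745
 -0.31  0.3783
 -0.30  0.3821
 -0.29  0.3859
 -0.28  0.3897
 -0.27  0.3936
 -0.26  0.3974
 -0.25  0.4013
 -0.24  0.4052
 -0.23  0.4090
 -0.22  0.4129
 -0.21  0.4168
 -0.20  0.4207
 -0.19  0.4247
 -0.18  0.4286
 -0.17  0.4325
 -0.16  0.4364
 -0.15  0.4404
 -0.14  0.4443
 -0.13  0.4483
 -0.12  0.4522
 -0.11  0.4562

T = 0.75;  σ√T = 0.2944
d₁ = [ln(350/335) + (0.054 + ½·0.34²)·0.75] / (σ√T) = (0.0438 + 0.0839) / 0.2944 = 0.4335 ⇒ 0.43
d₂ = 0.4335 − 0.2944 = 0.1391 ⇒ 0.14
e^(−rT) = e^(−0.054·0.75) = 0.9603
N(−d₂) = N(-0.14) = 0.4443;  N(−d₁) = N(-0.43) = 0.3336
P = 335·0.9603·0.4443 − 350·0.3336 = 142.9315 − 116.7600 = 26.1715

$26.17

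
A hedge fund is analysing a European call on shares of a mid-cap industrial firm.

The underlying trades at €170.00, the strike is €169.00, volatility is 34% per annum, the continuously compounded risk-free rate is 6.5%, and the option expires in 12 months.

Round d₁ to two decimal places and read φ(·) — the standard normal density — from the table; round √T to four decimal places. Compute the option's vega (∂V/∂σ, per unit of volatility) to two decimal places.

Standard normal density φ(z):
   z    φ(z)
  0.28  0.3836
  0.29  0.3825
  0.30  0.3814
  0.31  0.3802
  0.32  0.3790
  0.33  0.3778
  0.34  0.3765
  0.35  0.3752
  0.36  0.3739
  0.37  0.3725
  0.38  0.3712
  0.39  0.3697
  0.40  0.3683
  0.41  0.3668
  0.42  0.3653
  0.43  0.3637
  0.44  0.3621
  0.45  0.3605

63.10

σ√T = 0.34·√1 = 0.3400
d₁ = [ln(170/169) + (0.065 + 0.34²/2)·1] / 0.3400 = [0.0059 + 0.1228] / 0.3400 = 0.3785 ⇒ 0.38
√T = √1 = 1.0000
φ(d₁) = φ(0.38) = 0.3712
vega = S·φ(d₁)·√T = 170·0.3712·1.0000 = 63.1040
(The put has the same vega.)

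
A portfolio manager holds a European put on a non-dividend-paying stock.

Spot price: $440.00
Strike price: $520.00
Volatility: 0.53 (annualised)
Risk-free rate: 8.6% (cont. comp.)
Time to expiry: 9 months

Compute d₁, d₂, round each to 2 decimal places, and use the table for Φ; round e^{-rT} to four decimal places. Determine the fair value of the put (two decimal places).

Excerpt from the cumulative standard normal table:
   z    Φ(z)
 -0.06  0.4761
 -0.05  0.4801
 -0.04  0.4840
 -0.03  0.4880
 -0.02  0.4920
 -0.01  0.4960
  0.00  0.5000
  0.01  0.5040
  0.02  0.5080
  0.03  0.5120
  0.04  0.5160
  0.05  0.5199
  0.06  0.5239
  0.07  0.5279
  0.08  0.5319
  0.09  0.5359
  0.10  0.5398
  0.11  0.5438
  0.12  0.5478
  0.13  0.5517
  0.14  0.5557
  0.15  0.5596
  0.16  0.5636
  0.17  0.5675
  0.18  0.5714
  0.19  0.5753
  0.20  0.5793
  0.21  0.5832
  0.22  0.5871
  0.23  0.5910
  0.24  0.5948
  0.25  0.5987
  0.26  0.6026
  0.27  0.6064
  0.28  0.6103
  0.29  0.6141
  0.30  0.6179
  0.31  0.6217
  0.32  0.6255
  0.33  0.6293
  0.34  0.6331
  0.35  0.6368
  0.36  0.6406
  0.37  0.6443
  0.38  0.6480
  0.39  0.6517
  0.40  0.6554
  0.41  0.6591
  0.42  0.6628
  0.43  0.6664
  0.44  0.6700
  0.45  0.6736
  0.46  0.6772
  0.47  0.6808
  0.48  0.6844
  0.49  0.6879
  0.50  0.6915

σ√T = 0.53 × 0.8660 = 0.4590
ln(S/K) + (r + σ²/2)T = ln(440/520) + (0.086 + 0.53²/2)·0.75 = -0.1671 + 0.1698 = 0.0028
d₁ = 0.0028 / 0.4590 = 0.0061 → 0.01
d₂ = d₁ − σ√T = 0.0061 − 0.4590 = -0.4529 → -0.45
e^(−rT) = e^(−0.086·0.75) = 0.9375
N(−d₂) = N(0.45) = 0.6736;  N(−d₁) = N(-0.01) = 0.4960
P = 520·0.9375·0.6736 − 440·0.4960 = 328.3800 − 218.2400 = 110.1400

$110.14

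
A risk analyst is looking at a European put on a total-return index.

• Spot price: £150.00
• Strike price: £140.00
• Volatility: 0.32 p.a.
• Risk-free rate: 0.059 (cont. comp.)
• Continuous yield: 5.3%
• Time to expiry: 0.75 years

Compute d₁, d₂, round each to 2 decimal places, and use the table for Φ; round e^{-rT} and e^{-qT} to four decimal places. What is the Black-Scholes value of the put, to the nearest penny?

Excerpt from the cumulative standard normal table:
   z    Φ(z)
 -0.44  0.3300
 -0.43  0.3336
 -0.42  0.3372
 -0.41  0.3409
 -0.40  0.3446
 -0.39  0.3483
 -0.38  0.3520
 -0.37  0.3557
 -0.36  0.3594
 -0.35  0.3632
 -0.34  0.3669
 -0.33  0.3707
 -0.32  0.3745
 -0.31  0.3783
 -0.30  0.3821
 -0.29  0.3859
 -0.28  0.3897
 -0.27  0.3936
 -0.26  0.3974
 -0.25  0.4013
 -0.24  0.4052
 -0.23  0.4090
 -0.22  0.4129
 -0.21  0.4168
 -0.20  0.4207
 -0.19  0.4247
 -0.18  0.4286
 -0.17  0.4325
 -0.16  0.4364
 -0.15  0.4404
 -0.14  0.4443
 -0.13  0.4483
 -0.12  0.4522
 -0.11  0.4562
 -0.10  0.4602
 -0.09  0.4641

£10.37

T = 0.75;  σ√T = 0.2771
ln(S/K) + (r − q + σ²/2)T = ln(150/140) + (0.059 − 0.053 + 0.32²/2)·0.75 = 0.0690 + 0.0429 = 0.1119
d₁ = 0.1119 / 0.2771 = 0.4038 which rounds to 0.40
d₂ = d₁ − σ√T = 0.4038 − 0.2771 = 0.1266 which rounds to 0.13
exp(−qT) = exp(−0.053·0.75) = 0.9610;  exp(−rT) = exp(−0.059·0.75) = 0.9567
N(−d₂) = N(-0.13) = 0.4483;  N(−d₁) = N(-0.40) = 0.3446
P = 140·0.9567·0.4483 − 150·0.9610·0.3446 = 60.0444 − 49.6741 = 10.3703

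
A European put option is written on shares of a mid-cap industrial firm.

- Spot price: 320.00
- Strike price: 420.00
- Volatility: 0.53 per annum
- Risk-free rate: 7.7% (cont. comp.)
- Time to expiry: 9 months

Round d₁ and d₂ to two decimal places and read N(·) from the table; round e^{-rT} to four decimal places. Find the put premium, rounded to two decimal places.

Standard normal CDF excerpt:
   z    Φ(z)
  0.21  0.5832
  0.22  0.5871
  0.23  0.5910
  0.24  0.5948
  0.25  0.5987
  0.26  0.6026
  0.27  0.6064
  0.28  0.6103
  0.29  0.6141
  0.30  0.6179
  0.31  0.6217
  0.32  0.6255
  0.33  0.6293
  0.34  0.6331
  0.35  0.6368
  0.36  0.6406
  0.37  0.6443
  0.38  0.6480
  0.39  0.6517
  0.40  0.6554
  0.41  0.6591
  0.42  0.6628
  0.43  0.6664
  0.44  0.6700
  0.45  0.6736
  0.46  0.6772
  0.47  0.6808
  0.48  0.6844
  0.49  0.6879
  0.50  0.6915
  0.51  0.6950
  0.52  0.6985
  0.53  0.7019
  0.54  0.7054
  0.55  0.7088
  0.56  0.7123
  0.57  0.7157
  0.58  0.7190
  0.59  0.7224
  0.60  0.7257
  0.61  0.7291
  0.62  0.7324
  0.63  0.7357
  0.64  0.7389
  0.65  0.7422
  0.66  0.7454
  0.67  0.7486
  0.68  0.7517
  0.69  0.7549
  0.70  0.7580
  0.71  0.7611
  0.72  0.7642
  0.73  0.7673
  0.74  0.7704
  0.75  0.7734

110.16

σ√T = 0.53·√0.75 = 0.4590
d₁ = [ln(320/420) + (0.077 + 0.53²/2)·0.75] / 0.4590 = [-0.2719 + 0.1631] / 0.4590 = -0.2371 ⇒ -0.24
d₂ = d₁ − σ√T = -0.2371 − 0.4590 = -0.6961 ⇒ -0.70
e^(−rT) = e^(−0.077·0.75) = 0.9439
P = 420·0.9439·N(0.70) − 320·N(0.24) = 420·0.9439·0.7580 − 320·0.5948 = 300.5000 − 190.3360 = 110.1640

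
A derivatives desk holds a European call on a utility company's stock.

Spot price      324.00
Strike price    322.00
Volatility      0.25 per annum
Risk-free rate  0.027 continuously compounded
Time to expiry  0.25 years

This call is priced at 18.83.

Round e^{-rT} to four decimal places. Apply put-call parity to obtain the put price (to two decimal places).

14.67

e^(−rT) = e^(−0.027·0.25) = 0.9933
Put-call parity: C − P = S − K·e^(−rT) = 324 − 322·0.9933 = 324 − 319.8426 = 4.1574
P = C − (C − P) = 18.83 − (4.1574) = 14.6726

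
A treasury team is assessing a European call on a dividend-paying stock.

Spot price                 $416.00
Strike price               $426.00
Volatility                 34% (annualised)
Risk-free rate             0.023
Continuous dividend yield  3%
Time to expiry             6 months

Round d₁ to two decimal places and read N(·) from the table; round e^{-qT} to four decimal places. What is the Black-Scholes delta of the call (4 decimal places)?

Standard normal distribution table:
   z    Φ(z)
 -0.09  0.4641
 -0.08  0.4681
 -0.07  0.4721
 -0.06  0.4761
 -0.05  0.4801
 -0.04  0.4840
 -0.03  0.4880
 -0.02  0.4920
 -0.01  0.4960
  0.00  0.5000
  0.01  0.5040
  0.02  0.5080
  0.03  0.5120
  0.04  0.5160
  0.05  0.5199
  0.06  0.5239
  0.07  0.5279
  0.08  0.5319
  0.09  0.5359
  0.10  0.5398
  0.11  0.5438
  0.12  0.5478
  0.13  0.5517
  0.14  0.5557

σ√T = 0.34 × 0.7071 = 0.2404
d₁ = [ln(416/426) + (0.023 − 0.03 + 0.34²/2)·0.5] / 0.2404 = [-0.0238 + 0.0254] / 0.2404 = 0.0068 which rounds to 0.01
N(d₁) = N(0.01) = 0.5040
Δ_call = e^(−qT)·N(d₁) = 0.9851·0.5040 = 0.4965

0.4965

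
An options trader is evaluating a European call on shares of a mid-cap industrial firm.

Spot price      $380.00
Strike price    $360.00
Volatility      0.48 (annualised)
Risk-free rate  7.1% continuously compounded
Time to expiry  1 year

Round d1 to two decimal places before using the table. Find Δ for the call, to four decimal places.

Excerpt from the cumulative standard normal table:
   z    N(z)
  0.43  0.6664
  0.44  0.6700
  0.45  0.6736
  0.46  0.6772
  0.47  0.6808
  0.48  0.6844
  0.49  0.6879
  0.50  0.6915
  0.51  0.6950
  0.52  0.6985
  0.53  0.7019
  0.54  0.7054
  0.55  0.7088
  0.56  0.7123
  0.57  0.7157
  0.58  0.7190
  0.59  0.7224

T = 1;  σ√T = 0.4800
ln(S/K) + (r + σ²/2)T = ln(380/360) + (0.071 + 0.48²/2)·1 = 0.0541 + 0.1862 = 0.2403
d₁ = 0.2403 / 0.4800 = 0.5006 → 0.50
N(d₁) = N(0.50) = 0.6915
Δ_call = N(d₁) = 0.6915

0.6915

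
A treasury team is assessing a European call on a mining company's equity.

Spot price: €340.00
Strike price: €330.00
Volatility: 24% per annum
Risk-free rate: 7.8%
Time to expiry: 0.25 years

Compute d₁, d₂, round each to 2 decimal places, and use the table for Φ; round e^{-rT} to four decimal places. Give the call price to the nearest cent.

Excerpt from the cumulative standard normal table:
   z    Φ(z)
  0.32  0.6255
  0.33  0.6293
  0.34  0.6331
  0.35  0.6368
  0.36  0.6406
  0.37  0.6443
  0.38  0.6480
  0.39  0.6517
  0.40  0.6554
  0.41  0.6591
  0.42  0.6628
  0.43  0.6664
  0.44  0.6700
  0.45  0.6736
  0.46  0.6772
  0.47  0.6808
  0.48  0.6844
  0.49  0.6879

€25.38

σ√T = 0.24·√0.25 = 0.1200
d₁ = [ln(340/330) + (0.078 + 0.24²/2)·0.25] / 0.1200 = [0.0299 + 0.0267] / 0.1200 = 0.4713 which rounds to 0.47
d₂ = d₁ − σ√T = 0.4713 − 0.1200 = 0.3513 which rounds to 0.35
e^(−rT) = e^(−0.078·0.25) = 0.9807
N(d₁) = N(0.47) = 0.6808;  N(d₂) = N(0.35) = 0.6368
C = 340·0.6808 − 330·0.9807·0.6368 = 231.4720 − 206.0882 = 25.3838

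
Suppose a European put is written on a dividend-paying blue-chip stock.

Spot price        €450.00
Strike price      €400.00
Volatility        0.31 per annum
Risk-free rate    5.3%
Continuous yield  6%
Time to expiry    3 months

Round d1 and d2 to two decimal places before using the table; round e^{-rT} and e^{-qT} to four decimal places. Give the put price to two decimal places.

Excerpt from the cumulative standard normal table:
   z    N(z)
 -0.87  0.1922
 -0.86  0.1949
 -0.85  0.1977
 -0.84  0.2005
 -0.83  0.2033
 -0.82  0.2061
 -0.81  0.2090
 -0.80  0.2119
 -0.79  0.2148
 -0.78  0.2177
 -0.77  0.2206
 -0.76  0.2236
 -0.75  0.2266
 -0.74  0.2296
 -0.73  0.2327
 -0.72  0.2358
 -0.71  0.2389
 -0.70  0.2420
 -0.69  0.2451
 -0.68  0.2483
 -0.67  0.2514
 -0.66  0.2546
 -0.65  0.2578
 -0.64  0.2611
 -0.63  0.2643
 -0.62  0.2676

σ√T = 0.31·√0.25 = 0.1550
ln(S/K) + (r − q + σ²/2)T = ln(450/400) + (0.053 − 0.06 + 0.31²/2)·0.25 = 0.1178 + 0.0103 = 0.1280
d₁ = 0.1280 / 0.1550 = 0.8261 → 0.83
d₂ = d₁ − σ√T = 0.8261 − 0.1550 = 0.6711 → 0.67
exp(−qT) = exp(−0.06·0.25) = 0.9851;  exp(−rT) = exp(−0.053·0.25) = 0.9868
N(−d₂) = N(-0.67) = 0.2514;  N(−d₁) = N(-0.83) = 0.2033
P = 400·0.9868·0.2514 − 450·0.9851·0.2033 = 99.2326 − 90.1219 = 9.1107

€9.11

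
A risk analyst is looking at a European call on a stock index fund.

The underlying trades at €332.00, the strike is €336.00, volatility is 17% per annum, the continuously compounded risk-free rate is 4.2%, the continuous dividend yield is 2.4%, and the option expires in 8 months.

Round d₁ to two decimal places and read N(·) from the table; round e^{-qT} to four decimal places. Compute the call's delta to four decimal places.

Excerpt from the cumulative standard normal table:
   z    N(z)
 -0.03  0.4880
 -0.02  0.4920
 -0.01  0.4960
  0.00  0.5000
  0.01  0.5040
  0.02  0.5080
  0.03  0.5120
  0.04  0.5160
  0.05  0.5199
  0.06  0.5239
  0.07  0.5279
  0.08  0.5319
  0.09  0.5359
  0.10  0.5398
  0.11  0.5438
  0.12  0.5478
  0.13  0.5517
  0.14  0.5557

T = 0.6667;  σ√T = 0.1388
d₁ = [ln(332/336) + (0.042 − 0.024 + ½·0.17²)·0.6667] / (σ√T) = (-0.0120 + 0.0216) / 0.1388 = 0.0696 which rounds to 0.07
N(d₁) = N(0.07) = 0.5279
Δ_call = exp(−qT)·N(d₁) = 0.9841·0.5279 = 0.5195

0.5195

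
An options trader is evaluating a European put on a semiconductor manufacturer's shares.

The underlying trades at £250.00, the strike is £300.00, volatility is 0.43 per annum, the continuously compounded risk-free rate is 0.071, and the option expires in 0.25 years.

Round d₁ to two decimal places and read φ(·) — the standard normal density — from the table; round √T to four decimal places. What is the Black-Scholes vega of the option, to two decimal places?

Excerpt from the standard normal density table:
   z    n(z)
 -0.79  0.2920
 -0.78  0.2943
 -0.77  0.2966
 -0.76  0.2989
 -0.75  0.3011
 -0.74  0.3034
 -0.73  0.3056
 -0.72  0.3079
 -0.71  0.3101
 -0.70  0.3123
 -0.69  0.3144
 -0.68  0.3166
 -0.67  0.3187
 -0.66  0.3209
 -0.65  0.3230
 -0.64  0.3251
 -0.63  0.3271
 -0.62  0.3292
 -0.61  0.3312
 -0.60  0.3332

σ√T = 0.43·√0.25 = 0.2150
d₁ = [ln(250/300) + (0.071 + ½·0.43²)·0.25] / (σ√T) = (-0.1823 + 0.0409) / 0.2150 = -0.6579 ≈ -0.66
√T = √0.25 = 0.5000
φ(d₁) = φ(-0.66) = 0.3209
vega = S·φ(d₁)·√T = 250·0.3209·0.5000 = 40.1125

40.11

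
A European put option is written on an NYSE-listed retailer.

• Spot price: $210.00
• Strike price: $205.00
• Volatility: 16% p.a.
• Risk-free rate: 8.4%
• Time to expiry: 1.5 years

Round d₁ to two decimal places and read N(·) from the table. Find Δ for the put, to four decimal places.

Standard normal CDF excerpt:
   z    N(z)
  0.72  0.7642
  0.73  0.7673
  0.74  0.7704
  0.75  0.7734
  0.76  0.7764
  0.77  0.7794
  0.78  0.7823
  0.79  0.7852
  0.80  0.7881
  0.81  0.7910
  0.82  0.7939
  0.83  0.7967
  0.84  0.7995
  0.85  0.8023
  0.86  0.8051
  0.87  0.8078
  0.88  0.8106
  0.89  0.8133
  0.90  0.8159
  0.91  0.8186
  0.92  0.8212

σ√T = 0.16 × 1.2247 = 0.1960
d₁ = [ln(210/205) + (0.084 + 0.16²/2)·1.5] / 0.1960 = [0.0241 + 0.1452] / 0.1960 = 0.8639 which rounds to 0.86
N(d₁) = N(0.86) = 0.8051
Δ_put = N(d₁) − 1 = 0.8051 − 1 = -0.1949

-0.1949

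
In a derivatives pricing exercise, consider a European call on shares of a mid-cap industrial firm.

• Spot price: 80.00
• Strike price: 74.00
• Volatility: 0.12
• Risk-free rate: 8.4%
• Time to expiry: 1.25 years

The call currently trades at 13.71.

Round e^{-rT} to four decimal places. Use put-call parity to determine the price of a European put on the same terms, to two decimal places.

e^(−rT) = e^(−0.084·1.25) = 0.9003
Put-call parity: C − P = S − K·e^(−rT) = 80 − 74·0.9003 = 80 − 66.6222 = 13.3778
P = C − (C − P) = 13.71 − (13.3778) = 0.3322

0.33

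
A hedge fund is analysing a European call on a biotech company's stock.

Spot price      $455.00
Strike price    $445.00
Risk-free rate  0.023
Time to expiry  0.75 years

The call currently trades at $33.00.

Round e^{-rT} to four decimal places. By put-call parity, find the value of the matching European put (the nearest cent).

$15.39

exp(−rT) = exp(−0.023·0.75) = 0.9829
Put-call parity: C − P = S − K·e^(−rT) = 455 − 445·0.9829 = 455 − 437.3905 = 17.6095
P = C − (C − P) = 33.00 − (17.6095) = 15.3905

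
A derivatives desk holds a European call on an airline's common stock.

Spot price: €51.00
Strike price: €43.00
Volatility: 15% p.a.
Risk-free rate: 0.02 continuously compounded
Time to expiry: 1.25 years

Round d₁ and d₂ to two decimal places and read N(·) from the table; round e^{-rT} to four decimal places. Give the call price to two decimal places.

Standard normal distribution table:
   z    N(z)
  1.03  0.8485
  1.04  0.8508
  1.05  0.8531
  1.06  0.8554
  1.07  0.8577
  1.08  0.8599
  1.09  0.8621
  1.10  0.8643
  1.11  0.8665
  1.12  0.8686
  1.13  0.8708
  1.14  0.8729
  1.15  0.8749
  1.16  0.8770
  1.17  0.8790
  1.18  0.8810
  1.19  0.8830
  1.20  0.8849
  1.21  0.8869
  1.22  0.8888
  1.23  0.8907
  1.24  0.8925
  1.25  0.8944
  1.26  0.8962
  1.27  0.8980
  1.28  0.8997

€9.55

σ√T = 0.15·√1.25 = 0.1677
d₁ = [ln(51/43) + (0.02 + 0.15²/2)·1.25] / 0.1677 = [0.1706 + 0.0391] / 0.1677 = 1.2503 ≈ 1.25
d₂ = d₁ − σ√T = 1.2503 − 0.1677 = 1.0826 ≈ 1.08
exp(−rT) = exp(−0.02·1.25) = 0.9753
C = 51·N(1.25) − 43·0.9753·N(1.08) = 51·0.8944 − 43·0.9753·0.8599 = 45.6144 − 36.0624 = 9.5520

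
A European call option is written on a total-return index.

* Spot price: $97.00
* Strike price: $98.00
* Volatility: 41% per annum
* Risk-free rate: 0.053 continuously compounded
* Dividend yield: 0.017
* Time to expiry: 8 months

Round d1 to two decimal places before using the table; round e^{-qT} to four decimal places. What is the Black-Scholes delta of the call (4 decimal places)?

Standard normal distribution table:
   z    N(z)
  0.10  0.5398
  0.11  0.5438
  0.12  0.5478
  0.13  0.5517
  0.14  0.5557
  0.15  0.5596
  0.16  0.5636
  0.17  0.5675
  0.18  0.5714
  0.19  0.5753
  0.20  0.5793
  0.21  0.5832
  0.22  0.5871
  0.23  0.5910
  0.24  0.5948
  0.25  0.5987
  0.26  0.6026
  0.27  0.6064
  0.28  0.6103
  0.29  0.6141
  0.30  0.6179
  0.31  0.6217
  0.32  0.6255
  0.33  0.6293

0.5766

T = 0.6667;  σ√T = 0.3348
d₁ = [ln(97/98) + (0.053 − 0.017 + 0.41²/2)·0.6667] / 0.3348 = [-0.0103 + 0.0800] / 0.3348 = 0.2084 which rounds to 0.21
N(d₁) = N(0.21) = 0.5832
Δ_call = exp(−qT)·N(d₁) = 0.9887·0.5832 = 0.5766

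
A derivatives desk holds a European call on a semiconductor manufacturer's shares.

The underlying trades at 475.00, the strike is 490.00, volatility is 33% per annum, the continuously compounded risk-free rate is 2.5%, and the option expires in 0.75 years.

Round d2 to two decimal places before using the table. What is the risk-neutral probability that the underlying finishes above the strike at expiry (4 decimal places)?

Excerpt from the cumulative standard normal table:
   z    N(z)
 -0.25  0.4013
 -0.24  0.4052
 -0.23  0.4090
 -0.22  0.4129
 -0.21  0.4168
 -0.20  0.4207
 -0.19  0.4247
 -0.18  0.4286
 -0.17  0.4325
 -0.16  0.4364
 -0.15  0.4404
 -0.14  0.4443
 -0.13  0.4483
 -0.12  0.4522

0.4247

σ√T = 0.33·√0.75 = 0.2858
d₁ = [ln(475/490) + (0.025 + 0.33²/2)·0.75] / 0.2858 = [-0.0311 + 0.0596] / 0.2858 = 0.0997 which rounds to 0.10
d₂ = d₁ − σ√T = 0.0997 − 0.2858 = -0.1861 which rounds to -0.19
Risk-neutral Pr[S_T > K] = N(d₂) = N(-0.19) = 0.4247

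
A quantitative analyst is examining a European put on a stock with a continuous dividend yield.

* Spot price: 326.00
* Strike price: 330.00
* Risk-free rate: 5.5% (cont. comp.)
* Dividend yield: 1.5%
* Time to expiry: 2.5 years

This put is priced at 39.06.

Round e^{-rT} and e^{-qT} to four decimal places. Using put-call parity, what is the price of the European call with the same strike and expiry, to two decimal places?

65.47

exp(−qT) = exp(−0.015·2.5) = 0.9632;  exp(−rT) = exp(−0.055·2.5) = 0.8715
Put-call parity: C − P = S·e^(−qT) − K·e^(−rT) = 326·0.9632 − 330·0.8715 = 314.0032 − 287.5950 = 26.4082
C = P + (C − P) = 39.06 + (26.4082) = 65.4682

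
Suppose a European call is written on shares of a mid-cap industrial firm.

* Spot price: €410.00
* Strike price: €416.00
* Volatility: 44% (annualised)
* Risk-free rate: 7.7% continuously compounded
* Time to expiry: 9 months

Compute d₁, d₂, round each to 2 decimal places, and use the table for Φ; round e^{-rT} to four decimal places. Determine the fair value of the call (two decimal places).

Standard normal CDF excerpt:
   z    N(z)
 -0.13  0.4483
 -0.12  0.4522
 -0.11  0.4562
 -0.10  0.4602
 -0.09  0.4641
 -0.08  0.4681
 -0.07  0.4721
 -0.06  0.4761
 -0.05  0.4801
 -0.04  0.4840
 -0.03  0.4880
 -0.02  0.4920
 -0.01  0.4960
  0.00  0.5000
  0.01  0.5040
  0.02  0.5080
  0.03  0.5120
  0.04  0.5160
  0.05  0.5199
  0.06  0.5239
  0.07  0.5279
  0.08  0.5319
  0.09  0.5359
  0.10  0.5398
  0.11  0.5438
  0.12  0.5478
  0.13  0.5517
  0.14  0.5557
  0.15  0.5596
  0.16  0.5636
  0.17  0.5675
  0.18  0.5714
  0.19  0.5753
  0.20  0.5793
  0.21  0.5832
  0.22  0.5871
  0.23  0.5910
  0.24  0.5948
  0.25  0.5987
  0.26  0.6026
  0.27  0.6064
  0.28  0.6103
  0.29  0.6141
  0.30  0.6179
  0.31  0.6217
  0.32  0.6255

σ√T = 0.44 × 0.8660 = 0.3811
d₁ = [ln(410/416) + (0.077 + ½·0.44²)·0.75] / (σ√T) = (-0.0145 + 0.1304) / 0.3811 = 0.3040 which rounds to 0.30
d₂ = 0.3040 − 0.3811 = -0.0771 which rounds to -0.08
exp(−rT) = exp(−0.077·0.75) = 0.9439
N(d₁) = N(0.30) = 0.6179;  N(d₂) = N(-0.08) = 0.4681
C = 410·0.6179 − 416·0.9439·0.4681 = 253.3390 − 183.8053 = 69.5337

€69.53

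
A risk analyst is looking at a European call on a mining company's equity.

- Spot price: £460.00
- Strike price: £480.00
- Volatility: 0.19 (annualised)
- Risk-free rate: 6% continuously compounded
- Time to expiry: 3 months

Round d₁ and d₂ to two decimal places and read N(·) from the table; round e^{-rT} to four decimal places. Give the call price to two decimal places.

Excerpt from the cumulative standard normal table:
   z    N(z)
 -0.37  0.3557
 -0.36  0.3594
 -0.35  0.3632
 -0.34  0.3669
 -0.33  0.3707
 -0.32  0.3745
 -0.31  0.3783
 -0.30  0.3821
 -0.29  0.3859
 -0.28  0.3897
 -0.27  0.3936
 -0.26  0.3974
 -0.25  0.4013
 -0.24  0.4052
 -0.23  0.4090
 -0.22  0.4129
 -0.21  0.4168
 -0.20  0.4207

£12.90

T = 0.25;  σ√T = 0.0950
d₁ = [ln(460/480) + (0.06 + ½·0.19²)·0.25] / (σ√T) = (-0.0426 + 0.0195) / 0.0950 = -0.2426 which rounds to -0.24
d₂ = -0.2426 − 0.0950 = -0.3376 which rounds to -0.34
e^(−rT) = e^(−0.06·0.25) = 0.9851
N(d₁) = N(-0.24) = 0.4052;  N(d₂) = N(-0.34) = 0.3669
C = 460·0.4052 − 480·0.9851·0.3669 = 186.3920 − 173.4879 = 12.9041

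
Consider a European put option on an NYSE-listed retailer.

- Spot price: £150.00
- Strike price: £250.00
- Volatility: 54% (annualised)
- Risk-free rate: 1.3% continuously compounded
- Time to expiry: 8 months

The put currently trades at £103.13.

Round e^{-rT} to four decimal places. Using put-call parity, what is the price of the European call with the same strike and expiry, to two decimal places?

£5.28

exp(−rT) = exp(−0.013·0.6667) = 0.9914
Put-call parity: C − P = S − K·e^(−rT) = 150 − 250·0.9914 = 150 − 247.8500 = -97.8500
C = P + (C − P) = 103.13 + (-97.8500) = 5.2800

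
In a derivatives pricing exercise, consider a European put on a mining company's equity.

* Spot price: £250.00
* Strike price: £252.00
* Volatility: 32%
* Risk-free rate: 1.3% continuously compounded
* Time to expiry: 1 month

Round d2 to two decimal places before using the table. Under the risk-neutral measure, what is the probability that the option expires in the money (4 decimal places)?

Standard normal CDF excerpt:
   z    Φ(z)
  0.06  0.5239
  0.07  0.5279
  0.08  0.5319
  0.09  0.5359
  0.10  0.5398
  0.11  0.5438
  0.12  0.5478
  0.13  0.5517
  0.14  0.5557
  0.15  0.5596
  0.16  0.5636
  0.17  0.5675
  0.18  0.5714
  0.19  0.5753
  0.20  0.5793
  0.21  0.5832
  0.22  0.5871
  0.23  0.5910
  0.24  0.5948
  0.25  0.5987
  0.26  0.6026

0.5478

T = 0.08333;  σ√T = 0.0924
d₁ = [ln(250/252) + (0.013 + ½·0.32²)·0.08333] / (σ√T) = (-0.0080 + 0.0054) / 0.0924 = -0.0283 ⇒ -0.03
d₂ = -0.0283 − 0.0924 = -0.1207 ⇒ -0.12
Risk-neutral Pr[S_T < K] = N(−d₂) = N(0.12) = 0.5478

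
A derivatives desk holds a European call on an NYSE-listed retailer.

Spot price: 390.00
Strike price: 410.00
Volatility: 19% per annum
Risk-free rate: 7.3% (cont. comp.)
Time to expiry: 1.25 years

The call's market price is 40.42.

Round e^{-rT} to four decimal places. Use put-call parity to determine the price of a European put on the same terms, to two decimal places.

24.67

exp(−rT) = exp(−0.073·1.25) = 0.9128
Put-call parity: C − P = S − K·e^(−rT) = 390 − 410·0.9128 = 390 − 374.2480 = 15.7520
P = C − (C − P) = 40.42 − (15.7520) = 24.6680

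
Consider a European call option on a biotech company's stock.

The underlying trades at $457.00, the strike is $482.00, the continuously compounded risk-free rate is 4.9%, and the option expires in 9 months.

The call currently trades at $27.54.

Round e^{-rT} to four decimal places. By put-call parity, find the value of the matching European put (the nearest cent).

$35.14

exp(−rT) = exp(−0.049·0.75) = 0.9639
Put-call parity: C − P = S − K·e^(−rT) = 457 − 482·0.9639 = 457 − 464.5998 = -7.5998
P = C − (C − P) = 27.54 − (-7.5998) = 35.1398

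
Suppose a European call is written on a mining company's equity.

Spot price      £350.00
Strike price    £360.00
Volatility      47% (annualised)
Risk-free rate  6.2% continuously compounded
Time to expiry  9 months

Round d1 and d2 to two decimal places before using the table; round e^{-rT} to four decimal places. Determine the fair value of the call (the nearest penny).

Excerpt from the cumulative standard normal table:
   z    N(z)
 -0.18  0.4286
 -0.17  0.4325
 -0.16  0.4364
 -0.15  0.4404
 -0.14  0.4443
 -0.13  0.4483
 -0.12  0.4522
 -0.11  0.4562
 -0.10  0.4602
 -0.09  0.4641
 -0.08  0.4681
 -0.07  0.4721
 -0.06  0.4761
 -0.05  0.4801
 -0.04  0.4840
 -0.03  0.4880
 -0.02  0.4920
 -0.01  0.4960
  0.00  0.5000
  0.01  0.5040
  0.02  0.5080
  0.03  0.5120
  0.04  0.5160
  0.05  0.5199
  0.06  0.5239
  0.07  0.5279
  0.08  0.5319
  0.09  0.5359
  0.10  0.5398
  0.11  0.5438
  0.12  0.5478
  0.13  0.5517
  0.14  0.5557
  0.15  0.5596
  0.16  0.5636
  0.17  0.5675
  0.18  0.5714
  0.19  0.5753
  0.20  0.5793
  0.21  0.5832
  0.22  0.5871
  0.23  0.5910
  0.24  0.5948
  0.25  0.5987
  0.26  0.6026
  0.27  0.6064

T = 0.75;  σ√T = 0.4070
d₁ = [ln(350/360) + (0.062 + 0.47²/2)·0.75] / 0.4070 = [-0.0282 + 0.1293] / 0.4070 = 0.2485 which rounds to 0.25
d₂ = d₁ − σ√T = 0.2485 − 0.4070 = -0.1585 which rounds to -0.16
e^(−rT) = e^(−0.062·0.75) = 0.9546
C = 350·N(0.25) − 360·0.9546·N(-0.16) = 350·0.5987 − 360·0.9546·0.4364 = 209.5450 − 149.9715 = 59.5735

£59.57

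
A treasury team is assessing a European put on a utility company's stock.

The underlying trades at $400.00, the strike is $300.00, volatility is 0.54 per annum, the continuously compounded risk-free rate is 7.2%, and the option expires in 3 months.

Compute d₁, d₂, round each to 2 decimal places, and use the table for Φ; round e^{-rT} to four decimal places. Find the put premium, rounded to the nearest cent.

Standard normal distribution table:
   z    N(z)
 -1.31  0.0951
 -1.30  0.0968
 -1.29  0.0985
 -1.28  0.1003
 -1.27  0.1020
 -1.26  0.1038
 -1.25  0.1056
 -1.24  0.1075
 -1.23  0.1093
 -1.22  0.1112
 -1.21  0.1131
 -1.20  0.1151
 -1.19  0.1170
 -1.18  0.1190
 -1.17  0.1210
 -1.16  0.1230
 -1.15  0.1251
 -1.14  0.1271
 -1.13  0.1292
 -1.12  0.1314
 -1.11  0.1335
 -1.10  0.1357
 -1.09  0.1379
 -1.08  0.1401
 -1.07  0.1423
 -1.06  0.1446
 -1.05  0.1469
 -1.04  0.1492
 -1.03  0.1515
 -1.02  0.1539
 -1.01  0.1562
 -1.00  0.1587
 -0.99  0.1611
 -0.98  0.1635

$5.96

σ√T = 0.54·√0.25 = 0.2700
d₁ = [ln(400/300) + (0.072 + 0.54²/2)·0.25] / 0.2700 = [0.2877 + 0.0544] / 0.2700 = 1.2672 → 1.27
d₂ = d₁ − σ√T = 1.2672 − 0.2700 = 0.9972 → 1.00
exp(−rT) = exp(−0.072·0.25) = 0.9822
N(−d₂) = N(-1.00) = 0.1587;  N(−d₁) = N(-1.27) = 0.1020
P = 300·0.9822·0.1587 − 400·0.1020 = 46.7625 − 40.8000 = 5.9625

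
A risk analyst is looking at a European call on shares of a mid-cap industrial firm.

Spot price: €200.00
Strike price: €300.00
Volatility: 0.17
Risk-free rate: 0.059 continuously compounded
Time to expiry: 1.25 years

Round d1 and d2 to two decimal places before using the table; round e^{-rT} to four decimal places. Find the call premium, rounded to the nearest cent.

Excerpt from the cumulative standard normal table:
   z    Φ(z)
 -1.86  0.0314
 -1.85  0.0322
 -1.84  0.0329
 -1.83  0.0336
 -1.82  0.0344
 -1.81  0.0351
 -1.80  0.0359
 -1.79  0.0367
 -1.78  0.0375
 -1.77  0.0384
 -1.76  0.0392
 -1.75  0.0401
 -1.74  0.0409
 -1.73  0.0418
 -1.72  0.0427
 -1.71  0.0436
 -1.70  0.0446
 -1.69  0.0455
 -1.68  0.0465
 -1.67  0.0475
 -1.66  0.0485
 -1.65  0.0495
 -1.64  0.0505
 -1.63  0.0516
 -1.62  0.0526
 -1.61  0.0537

σ√T = 0.17·√1.25 = 0.1901
ln(S/K) + (r + σ²/2)T = ln(200/300) + (0.059 + 0.17²/2)·1.25 = -0.4055 + 0.0918 = -0.3137
d₁ = -0.3137 / 0.1901 = -1.6502 ≈ -1.65
d₂ = d₁ − σ√T = -1.6502 − 0.1901 = -1.8403 ≈ -1.84
exp(−rT) = exp(−0.059·1.25) = 0.9289
C = 200·N(-1.65) − 300·0.9289·N(-1.84) = 200·0.0495 − 300·0.9289·0.0329 = 9.9000 − 9.1682 = 0.7318

€0.73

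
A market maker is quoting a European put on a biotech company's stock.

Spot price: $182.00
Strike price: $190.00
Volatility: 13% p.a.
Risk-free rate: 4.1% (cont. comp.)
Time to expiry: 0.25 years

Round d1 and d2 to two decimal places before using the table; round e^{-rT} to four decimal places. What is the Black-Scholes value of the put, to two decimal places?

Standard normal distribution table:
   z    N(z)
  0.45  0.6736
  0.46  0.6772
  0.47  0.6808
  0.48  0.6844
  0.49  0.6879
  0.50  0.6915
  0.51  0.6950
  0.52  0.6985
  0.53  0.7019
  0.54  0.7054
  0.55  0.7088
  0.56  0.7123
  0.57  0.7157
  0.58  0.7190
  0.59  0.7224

$8.75

σ√T = 0.13 × 0.5000 = 0.0650
d₁ = [ln(182/190) + (0.041 + 0.13²/2)·0.25] / 0.0650 = [-0.0430 + 0.0124] / 0.0650 = -0.4716 ⇒ -0.47
d₂ = d₁ − σ√T = -0.4716 − 0.0650 = -0.5366 ⇒ -0.54
exp(−rT) = exp(−0.041·0.25) = 0.9898
N(−d₂) = N(0.54) = 0.7054;  N(−d₁) = N(0.47) = 0.6808
P = 190·0.9898·0.7054 − 182·0.6808 = 132.6589 − 123.9056 = 8.7533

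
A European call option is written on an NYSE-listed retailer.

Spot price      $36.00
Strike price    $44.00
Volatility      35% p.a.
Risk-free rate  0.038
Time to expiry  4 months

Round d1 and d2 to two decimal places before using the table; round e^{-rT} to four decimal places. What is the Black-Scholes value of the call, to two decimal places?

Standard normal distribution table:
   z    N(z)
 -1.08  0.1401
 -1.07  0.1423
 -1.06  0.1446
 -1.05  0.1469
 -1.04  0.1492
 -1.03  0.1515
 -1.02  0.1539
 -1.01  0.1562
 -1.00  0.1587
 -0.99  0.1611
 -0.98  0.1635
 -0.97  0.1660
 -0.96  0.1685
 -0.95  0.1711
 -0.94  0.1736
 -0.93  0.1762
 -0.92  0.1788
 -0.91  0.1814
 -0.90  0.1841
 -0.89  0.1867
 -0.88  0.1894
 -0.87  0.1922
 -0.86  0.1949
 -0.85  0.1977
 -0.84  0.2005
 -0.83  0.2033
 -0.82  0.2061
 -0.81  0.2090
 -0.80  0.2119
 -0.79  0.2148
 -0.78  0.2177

$0.74

σ√T = 0.35·√0.3333 = 0.2021
d₁ = [ln(36/44) + (0.038 + 0.35²/2)·0.3333] / 0.2021 = [-0.2007 + 0.0331] / 0.2021 = -0.8293 ⇒ -0.83
d₂ = d₁ − σ√T = -0.8293 − 0.2021 = -1.0314 ⇒ -1.03
e^(−rT) = e^(−0.038·0.3333) = 0.9874
N(d₁) = N(-0.83) = 0.2033;  N(d₂) = N(-1.03) = 0.1515
C = 36·0.2033 − 44·0.9874·0.1515 = 7.3188 − 6.5820 = 0.7368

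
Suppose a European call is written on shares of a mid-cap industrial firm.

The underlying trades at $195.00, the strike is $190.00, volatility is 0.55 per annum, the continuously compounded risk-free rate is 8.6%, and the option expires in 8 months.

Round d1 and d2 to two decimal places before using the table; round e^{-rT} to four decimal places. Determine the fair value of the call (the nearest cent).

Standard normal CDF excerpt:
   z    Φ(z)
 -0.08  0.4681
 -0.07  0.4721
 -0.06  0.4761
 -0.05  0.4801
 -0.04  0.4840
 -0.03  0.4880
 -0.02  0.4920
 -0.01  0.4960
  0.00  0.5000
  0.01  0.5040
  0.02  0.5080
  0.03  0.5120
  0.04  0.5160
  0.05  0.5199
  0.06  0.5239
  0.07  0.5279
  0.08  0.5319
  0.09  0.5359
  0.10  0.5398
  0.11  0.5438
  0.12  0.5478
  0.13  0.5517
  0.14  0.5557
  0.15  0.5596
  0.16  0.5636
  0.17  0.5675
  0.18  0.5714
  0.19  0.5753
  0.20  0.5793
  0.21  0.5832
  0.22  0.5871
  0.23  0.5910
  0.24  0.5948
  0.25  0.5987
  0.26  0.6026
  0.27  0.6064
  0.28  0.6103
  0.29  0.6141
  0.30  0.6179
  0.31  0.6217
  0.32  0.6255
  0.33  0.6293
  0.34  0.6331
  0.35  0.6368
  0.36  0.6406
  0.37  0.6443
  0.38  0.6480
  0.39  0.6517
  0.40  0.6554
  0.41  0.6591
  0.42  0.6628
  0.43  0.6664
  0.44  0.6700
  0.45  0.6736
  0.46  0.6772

σ√T = 0.55 × 0.8165 = 0.4491
d₁ = [ln(195/190) + (0.086 + 0.55²/2)·0.6667] / 0.4491 = [0.0260 + 0.1582] / 0.4491 = 0.4100 → 0.41
d₂ = d₁ − σ√T = 0.4100 − 0.4491 = -0.0390 → -0.04
exp(−rT) = exp(−0.086·0.6667) = 0.9443
N(d₁) = N(0.41) = 0.6591;  N(d₂) = N(-0.04) = 0.4840
C = 195·0.6591 − 190·0.9443·0.4840 = 128.5245 − 86.8378 = 41.6867

$41.69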